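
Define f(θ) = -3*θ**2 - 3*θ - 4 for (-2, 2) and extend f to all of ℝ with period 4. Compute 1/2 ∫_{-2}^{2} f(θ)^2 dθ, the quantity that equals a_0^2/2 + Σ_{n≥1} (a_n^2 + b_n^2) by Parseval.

888/5

1/2 ∫_{-2}^{2} f(θ)^2 dθ = 1/2 · (1776/5) = 888/5.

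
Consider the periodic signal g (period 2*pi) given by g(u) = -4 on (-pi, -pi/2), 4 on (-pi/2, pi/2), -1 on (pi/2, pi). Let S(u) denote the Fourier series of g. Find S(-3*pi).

-5/2

u = -3*pi differs from u = -pi by -1 full period(s), and the series is 2*pi-periodic.
At u = -pi the one-sided limits are g(-pi^-) = -1 and g(-pi^+) = -4.
By Dirichlet's theorem the series converges to their average, [(-1) + (-4)]/2 = -5/2.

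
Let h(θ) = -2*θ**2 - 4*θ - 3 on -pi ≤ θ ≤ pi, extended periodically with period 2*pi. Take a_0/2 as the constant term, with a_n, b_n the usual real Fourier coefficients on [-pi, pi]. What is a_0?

a_0 = 1/pi ∫_{-pi}^{pi} h(θ) dθ = 1/pi · (-4*pi**3/3 - 6*pi) = -4*pi**2/3 - 6.

-4*pi**2/3 - 6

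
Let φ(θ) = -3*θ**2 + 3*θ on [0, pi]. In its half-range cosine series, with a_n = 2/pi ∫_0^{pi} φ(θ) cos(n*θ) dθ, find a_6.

a_6 = 2/pi ∫_0^{pi} (-3*θ**2 + 3*θ) cos(6*θ) dθ.
Integrating by parts twice (tabular method), an antiderivative of (-3*θ**2 + 3*θ) cos(6*θ) is -θ**2*sin(6*θ)/2 + θ*sin(6*θ)/2 - θ*cos(6*θ)/6 + sin(6*θ)/36 + cos(6*θ)/12; evaluating from 0 to pi: ∫_{0}^{pi} (-3*θ**2 + 3*θ) cos(6*θ) dθ = (1/12 - pi/6) - (1/12) = -pi/6.
Hence a_6 = (2/pi)·(-pi/6) = -1/3.

-1/3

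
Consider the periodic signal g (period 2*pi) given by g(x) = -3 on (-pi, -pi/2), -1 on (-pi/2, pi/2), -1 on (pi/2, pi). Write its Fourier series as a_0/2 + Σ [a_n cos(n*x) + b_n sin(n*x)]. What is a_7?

a_7 = 1/pi ∫_{-pi}^{pi} g(x) cos(7*x) dx.
Split the integral at the breakpoints.
Directly, an antiderivative of (-3) cos(7*x) is -3*sin(7*x)/7; evaluating from -pi to -pi/2: ∫_{-pi}^{-pi/2} (-3) cos(7*x) dx = (-3/7) - (0) = -3/7.
Directly, an antiderivative of (-1) cos(7*x) is -sin(7*x)/7; evaluating from -pi/2 to pi/2: ∫_{-pi/2}^{pi/2} (-1) cos(7*x) dx = (1/7) - (-1/7) = 2/7.
Directly, an antiderivative of (-1) cos(7*x) is -sin(7*x)/7; evaluating from pi/2 to pi: ∫_{pi/2}^{pi} (-1) cos(7*x) dx = (0) - (1/7) = -1/7.
Summing the pieces and multiplying by (1/pi) gives a_7 = -2/(7*pi).

-2/(7*pi)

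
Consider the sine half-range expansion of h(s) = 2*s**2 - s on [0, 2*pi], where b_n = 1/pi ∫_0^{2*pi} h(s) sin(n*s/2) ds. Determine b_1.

-64/pi - 4 + 16*pi

b_1 = 1/pi ∫_0^{2*pi} (2*s**2 - s) sin(s/2) ds.
Integrating by parts twice (tabular method), an antiderivative of (2*s**2 - s) sin(s/2) is -4*s**2*cos(s/2) + 16*s*sin(s/2) + 2*s*cos(s/2) - 4*sin(s/2) + 32*cos(s/2); evaluating from 0 to 2*pi: ∫_{0}^{2*pi} (2*s**2 - s) sin(s/2) ds = (-32 - 4*pi + 16*pi**2) - (32) = -64 - 4*pi + 16*pi**2.
Hence b_1 = (1/pi)·(-64 - 4*pi + 16*pi**2) = -64/pi - 4 + 16*pi.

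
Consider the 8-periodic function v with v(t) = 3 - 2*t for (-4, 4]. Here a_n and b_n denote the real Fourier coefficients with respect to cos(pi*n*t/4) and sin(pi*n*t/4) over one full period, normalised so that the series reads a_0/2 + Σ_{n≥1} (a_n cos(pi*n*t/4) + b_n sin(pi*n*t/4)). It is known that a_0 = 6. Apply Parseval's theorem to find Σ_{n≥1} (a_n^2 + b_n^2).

Parseval: a_0^2/2 + Σ_{n≥1} (a_n^2+b_n^2) = 1/4 ∫_{-4}^{4} v(t)^2 dt = 182/3.
Subtract a_0^2/2 = 18: Σ (a_n^2+b_n^2) = 128/3.

128/3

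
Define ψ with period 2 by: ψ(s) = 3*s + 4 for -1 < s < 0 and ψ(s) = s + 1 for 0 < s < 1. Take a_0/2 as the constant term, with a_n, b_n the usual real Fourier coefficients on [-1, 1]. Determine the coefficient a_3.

a_3 = ∫_{-1}^{1} ψ(s) cos(3*pi*s) ds.
Split the integral at the breakpoints.
Integrating by parts (boundary term plus one more integral), an antiderivative of (3*s + 4) cos(3*pi*s) is s*sin(3*pi*s)/pi + 4*sin(3*pi*s)/(3*pi) + cos(3*pi*s)/(3*pi**2); evaluating from -1 to 0: ∫_{-1}^{0} (3*s + 4) cos(3*pi*s) ds = (1/(3*pi**2)) - (-1/(3*pi**2)) = 2/(3*pi**2).
Integrating by parts (boundary term plus one more integral), an antiderivative of (s + 1) cos(3*pi*s) is s*sin(3*pi*s)/(3*pi) + sin(3*pi*s)/(3*pi) + cos(3*pi*s)/(9*pi**2); evaluating from 0 to 1: ∫_{0}^{1} (s + 1) cos(3*pi*s) ds = (-1/(9*pi**2)) - (1/(9*pi**2)) = -2/(9*pi**2).
Summing the pieces gives a_3 = 4/(9*pi**2).

4/(9*pi**2)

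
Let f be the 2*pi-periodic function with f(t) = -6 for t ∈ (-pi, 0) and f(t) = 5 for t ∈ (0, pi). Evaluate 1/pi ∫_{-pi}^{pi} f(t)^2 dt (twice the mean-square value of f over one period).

61

1/pi ∫_{-pi}^{pi} f(t)^2 dt = 1/pi · (61*pi) = 61.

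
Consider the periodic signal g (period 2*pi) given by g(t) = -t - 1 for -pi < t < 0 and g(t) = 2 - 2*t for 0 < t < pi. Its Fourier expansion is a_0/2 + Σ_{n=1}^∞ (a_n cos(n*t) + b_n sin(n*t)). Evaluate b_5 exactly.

3*(2 - pi)/(5*pi)

b_5 = 1/pi ∫_{-pi}^{pi} g(t) sin(5*t) dt.
Split the integral at the breakpoints.
Integrating by parts (boundary term plus one more integral), an antiderivative of (-t - 1) sin(5*t) is t*cos(5*t)/5 - sin(5*t)/25 + cos(5*t)/5; evaluating from -pi to 0: ∫_{-pi}^{0} (-t - 1) sin(5*t) dt = (1/5) - (-1/5 + pi/5) = 2/5 - pi/5.
Integrating by parts (boundary term plus one more integral), an antiderivative of (2 - 2*t) sin(5*t) is 2*t*cos(5*t)/5 - 2*sin(5*t)/25 - 2*cos(5*t)/5; evaluating from 0 to pi: ∫_{0}^{pi} (2 - 2*t) sin(5*t) dt = (2/5 - 2*pi/5) - (-2/5) = 4/5 - 2*pi/5.
Summing the pieces and multiplying by (1/pi) gives b_5 = 3*(2 - pi)/(5*pi).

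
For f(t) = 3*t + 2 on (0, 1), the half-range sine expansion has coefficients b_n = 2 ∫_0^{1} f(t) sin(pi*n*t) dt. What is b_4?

b_4 = 2 ∫_0^{1} (3*t + 2) sin(4*pi*t) dt.
Integrating by parts (boundary term plus one more integral), an antiderivative of (3*t + 2) sin(4*pi*t) is -3*t*cos(4*pi*t)/(4*pi) + 3*sin(4*pi*t)/(16*pi**2) - cos(4*pi*t)/(2*pi); evaluating from 0 to 1: ∫_{0}^{1} (3*t + 2) sin(4*pi*t) dt = (-5/(4*pi)) - (-1/(2*pi)) = -3/(4*pi).
Hence b_4 = 2·(-3/(4*pi)) = -3/(2*pi).

-3/(2*pi)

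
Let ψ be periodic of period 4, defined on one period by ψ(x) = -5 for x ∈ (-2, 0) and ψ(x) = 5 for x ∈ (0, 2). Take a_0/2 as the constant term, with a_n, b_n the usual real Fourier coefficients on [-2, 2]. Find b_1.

20/pi

b_1 = 1/2 ∫_{-2}^{2} ψ(x) sin(pi*x/2) dx.
ψ is odd and sin(pi*x/2) is odd, so the integrand is even and b_1 = ∫_0^{2} ψ(x) sin(pi*x/2) dx.
Directly, an antiderivative of (5) sin(pi*x/2) is -10*cos(pi*x/2)/pi; evaluating from 0 to 2: ∫_{0}^{2} (5) sin(pi*x/2) dx = (10/pi) - (-10/pi) = 20/pi.
Hence b_1 = 20/pi.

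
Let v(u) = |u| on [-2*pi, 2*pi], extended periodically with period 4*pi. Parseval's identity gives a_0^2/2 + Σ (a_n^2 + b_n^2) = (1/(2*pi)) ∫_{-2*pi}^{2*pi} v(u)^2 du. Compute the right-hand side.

8*pi**2/3

(1/(2*pi)) ∫_{-2*pi}^{2*pi} v(u)^2 du = (1/(2*pi)) · (16*pi**3/3) = 8*pi**2/3.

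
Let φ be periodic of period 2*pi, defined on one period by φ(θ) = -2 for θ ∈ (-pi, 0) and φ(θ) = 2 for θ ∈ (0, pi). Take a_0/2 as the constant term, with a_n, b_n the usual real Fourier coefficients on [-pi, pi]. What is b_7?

b_7 = 1/pi ∫_{-pi}^{pi} φ(θ) sin(7*θ) dθ.
φ is odd and sin(7*θ) is odd, so the integrand is even and b_7 = 2/pi ∫_0^{pi} φ(θ) sin(7*θ) dθ.
Directly, an antiderivative of (2) sin(7*θ) is -2*cos(7*θ)/7; evaluating from 0 to pi: ∫_{0}^{pi} (2) sin(7*θ) dθ = (2/7) - (-2/7) = 4/7.
Hence b_7 = (2/pi)·(4/7) = 8/(7*pi).

8/(7*pi)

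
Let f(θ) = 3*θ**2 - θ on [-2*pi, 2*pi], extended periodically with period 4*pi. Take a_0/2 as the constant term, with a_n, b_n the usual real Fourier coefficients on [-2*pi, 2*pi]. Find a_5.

-48/25

a_5 = (1/(2*pi)) ∫_{-2*pi}^{2*pi} f(θ) cos(5*θ/2) dθ.
Integrating by parts twice (tabular method), an antiderivative of (3*θ**2 - θ) cos(5*θ/2) is 6*θ**2*sin(5*θ/2)/5 - 2*θ*sin(5*θ/2)/5 + 24*θ*cos(5*θ/2)/25 - 48*sin(5*θ/2)/125 - 4*cos(5*θ/2)/25; evaluating from -2*pi to 2*pi: ∫_{-2*pi}^{2*pi} (3*θ**2 - θ) cos(5*θ/2) dθ = (4/25 - 48*pi/25) - (4/25 + 48*pi/25) = -96*pi/25.
Hence a_5 = (1/(2*pi))·(-96*pi/25) = -48/25.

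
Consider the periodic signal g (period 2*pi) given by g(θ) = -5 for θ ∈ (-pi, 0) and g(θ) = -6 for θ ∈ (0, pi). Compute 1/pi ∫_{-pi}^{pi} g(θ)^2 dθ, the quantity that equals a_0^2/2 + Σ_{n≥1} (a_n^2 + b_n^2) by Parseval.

1/pi ∫_{-pi}^{pi} g(θ)^2 dθ = 1/pi · (61*pi) = 61.

61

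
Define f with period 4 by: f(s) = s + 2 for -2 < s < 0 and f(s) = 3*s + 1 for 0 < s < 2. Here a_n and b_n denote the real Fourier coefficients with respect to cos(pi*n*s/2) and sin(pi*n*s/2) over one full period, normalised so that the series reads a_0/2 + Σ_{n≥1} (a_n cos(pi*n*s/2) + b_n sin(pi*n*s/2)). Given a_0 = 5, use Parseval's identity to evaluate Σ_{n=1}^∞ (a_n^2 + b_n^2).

47/6

Parseval: a_0^2/2 + Σ_{n≥1} (a_n^2+b_n^2) = 1/2 ∫_{-2}^{2} f(s)^2 ds = 61/3.
Subtract a_0^2/2 = 25/2: Σ (a_n^2+b_n^2) = 47/6.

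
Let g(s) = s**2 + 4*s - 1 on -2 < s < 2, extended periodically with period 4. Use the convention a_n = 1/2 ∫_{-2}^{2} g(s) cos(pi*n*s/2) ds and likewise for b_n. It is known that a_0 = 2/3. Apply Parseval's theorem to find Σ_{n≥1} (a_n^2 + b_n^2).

2048/45

Parseval: a_0^2/2 + Σ_{n≥1} (a_n^2+b_n^2) = 1/2 ∫_{-2}^{2} g(s)^2 ds = 686/15.
Subtract a_0^2/2 = 2/9: Σ (a_n^2+b_n^2) = 2048/45.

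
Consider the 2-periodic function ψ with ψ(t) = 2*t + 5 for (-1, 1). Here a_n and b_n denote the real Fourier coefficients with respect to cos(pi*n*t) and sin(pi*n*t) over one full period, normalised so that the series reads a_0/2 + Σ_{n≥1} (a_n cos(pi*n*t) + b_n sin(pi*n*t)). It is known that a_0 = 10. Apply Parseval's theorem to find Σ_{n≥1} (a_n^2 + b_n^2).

Parseval: a_0^2/2 + Σ_{n≥1} (a_n^2+b_n^2) = ∫_{-1}^{1} ψ(t)^2 dt = 158/3.
Subtract a_0^2/2 = 50: Σ (a_n^2+b_n^2) = 8/3.

8/3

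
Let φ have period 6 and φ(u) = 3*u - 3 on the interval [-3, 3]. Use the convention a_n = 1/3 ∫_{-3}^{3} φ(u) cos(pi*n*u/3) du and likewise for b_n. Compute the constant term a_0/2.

-3

a_0 = 1/3 ∫_{-3}^{3} φ(u) du = 1/3 · (-18) = -6.
So the constant term a_0/2 = -3.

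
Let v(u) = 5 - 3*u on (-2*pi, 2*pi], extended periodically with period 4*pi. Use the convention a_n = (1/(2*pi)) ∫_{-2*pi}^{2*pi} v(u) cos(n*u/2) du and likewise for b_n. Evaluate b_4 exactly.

b_4 = (1/(2*pi)) ∫_{-2*pi}^{2*pi} v(u) sin(2*u) du.
Integrating by parts (boundary term plus one more integral), an antiderivative of (5 - 3*u) sin(2*u) is 3*u*cos(2*u)/2 - 3*sin(2*u)/4 - 5*cos(2*u)/2; evaluating from -2*pi to 2*pi: ∫_{-2*pi}^{2*pi} (5 - 3*u) sin(2*u) du = (-5/2 + 3*pi) - (-3*pi - 5/2) = 6*pi.
Hence b_4 = (1/(2*pi))·(6*pi) = 3.

3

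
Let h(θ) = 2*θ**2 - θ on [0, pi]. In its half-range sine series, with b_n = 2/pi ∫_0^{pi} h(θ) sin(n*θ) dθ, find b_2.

b_2 = 2/pi ∫_0^{pi} (2*θ**2 - θ) sin(2*θ) dθ.
Integrating by parts twice (tabular method), an antiderivative of (2*θ**2 - θ) sin(2*θ) is -θ**2*cos(2*θ) + θ*sin(2*θ) + θ*cos(2*θ)/2 - sin(2*θ)/4 + cos(2*θ)/2; evaluating from 0 to pi: ∫_{0}^{pi} (2*θ**2 - θ) sin(2*θ) dθ = (-pi**2 + 1/2 + pi/2) - (1/2) = pi*(1/2 - pi).
Hence b_2 = (2/pi)·(pi*(1/2 - pi)) = 1 - 2*pi.

1 - 2*pi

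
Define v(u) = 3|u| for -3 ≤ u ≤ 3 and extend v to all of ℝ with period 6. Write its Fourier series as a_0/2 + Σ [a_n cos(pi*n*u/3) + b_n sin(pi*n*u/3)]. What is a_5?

a_5 = 1/3 ∫_{-3}^{3} v(u) cos(5*pi*u/3) du.
v is even and cos(5*pi*u/3) is even, so the integrand is even and a_5 = 2/3 ∫_0^{3} v(u) cos(5*pi*u/3) du.
Integrating by parts (boundary term plus one more integral), an antiderivative of (3*u) cos(5*pi*u/3) is 9*u*sin(5*pi*u/3)/(5*pi) + 27*cos(5*pi*u/3)/(25*pi**2); evaluating from 0 to 3: ∫_{0}^{3} (3*u) cos(5*pi*u/3) du = (-27/(25*pi**2)) - (27/(25*pi**2)) = -54/(25*pi**2).
Hence a_5 = (2/3)·(-54/(25*pi**2)) = -36/(25*pi**2).

-36/(25*pi**2)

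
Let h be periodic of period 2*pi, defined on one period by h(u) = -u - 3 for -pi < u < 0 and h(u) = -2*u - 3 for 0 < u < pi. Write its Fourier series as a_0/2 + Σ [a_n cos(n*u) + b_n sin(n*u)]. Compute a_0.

-6 - pi/2

a_0 = 1/pi ∫_{-pi}^{pi} h(u) du = 1/pi · (-pi*(pi + 12)/2) = -6 - pi/2.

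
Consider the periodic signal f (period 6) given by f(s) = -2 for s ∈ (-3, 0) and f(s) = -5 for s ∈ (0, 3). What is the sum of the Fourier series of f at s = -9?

-7/2

s = -9 differs from s = -3 by -1 full period(s), and the series is 6-periodic.
At s = -3 the one-sided limits are f(-3^-) = -5 and f(-3^+) = -2.
By Dirichlet's theorem the series converges to their average, [(-5) + (-2)]/2 = -7/2.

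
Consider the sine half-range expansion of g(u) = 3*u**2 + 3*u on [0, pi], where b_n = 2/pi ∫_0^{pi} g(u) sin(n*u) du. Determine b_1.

-24/pi + 6 + 6*pi

b_1 = 2/pi ∫_0^{pi} (3*u**2 + 3*u) sin(u) du.
Integrating by parts twice (tabular method), an antiderivative of (3*u**2 + 3*u) sin(u) is -3*u**2*cos(u) + 6*u*sin(u) - 3*u*cos(u) + 3*sin(u) + 6*cos(u); evaluating from 0 to pi: ∫_{0}^{pi} (3*u**2 + 3*u) sin(u) du = (-6 + 3*pi + 3*pi**2) - (6) = -12 + 3*pi + 3*pi**2.
Hence b_1 = (2/pi)·(-12 + 3*pi + 3*pi**2) = -24/pi + 6 + 6*pi.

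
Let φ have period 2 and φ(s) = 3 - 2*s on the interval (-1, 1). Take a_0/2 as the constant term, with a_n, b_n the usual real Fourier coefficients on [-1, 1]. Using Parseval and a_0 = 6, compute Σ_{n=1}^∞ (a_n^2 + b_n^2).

Parseval: a_0^2/2 + Σ_{n≥1} (a_n^2+b_n^2) = ∫_{-1}^{1} φ(s)^2 ds = 62/3.
Subtract a_0^2/2 = 18: Σ (a_n^2+b_n^2) = 8/3.

8/3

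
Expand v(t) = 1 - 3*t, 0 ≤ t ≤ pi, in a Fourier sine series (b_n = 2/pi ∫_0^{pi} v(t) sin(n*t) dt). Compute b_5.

2*(2 - 3*pi)/(5*pi)

b_5 = 2/pi ∫_0^{pi} (1 - 3*t) sin(5*t) dt.
Integrating by parts (boundary term plus one more integral), an antiderivative of (1 - 3*t) sin(5*t) is 3*t*cos(5*t)/5 - 3*sin(5*t)/25 - cos(5*t)/5; evaluating from 0 to pi: ∫_{0}^{pi} (1 - 3*t) sin(5*t) dt = (1/5 - 3*pi/5) - (-1/5) = 2/5 - 3*pi/5.
Hence b_5 = (2/pi)·(2/5 - 3*pi/5) = 2*(2 - 3*pi)/(5*pi).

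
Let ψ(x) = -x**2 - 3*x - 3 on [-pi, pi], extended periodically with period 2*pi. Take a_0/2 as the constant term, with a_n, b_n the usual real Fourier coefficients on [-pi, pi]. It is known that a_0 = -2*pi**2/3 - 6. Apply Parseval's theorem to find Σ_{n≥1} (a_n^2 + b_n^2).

Parseval: a_0^2/2 + Σ_{n≥1} (a_n^2+b_n^2) = 1/pi ∫_{-pi}^{pi} ψ(x)^2 dx = 18 + 2*pi**4/5 + 10*pi**2.
Subtract a_0^2/2 = 2*(9 + pi**2)**2/9: Σ (a_n^2+b_n^2) = pi**2*(8*pi**2/45 + 6).

pi**2*(8*pi**2/45 + 6)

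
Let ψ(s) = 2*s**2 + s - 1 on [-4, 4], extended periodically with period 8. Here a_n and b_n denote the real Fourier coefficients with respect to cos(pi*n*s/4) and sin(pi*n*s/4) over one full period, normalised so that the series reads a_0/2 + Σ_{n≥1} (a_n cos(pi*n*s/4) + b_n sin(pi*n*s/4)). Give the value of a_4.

a_4 = 1/4 ∫_{-4}^{4} ψ(s) cos(pi*s) ds.
Integrating by parts twice (tabular method), an antiderivative of (2*s**2 + s - 1) cos(pi*s) is 2*s**2*sin(pi*s)/pi + s*sin(pi*s)/pi + 4*s*cos(pi*s)/pi**2 - sin(pi*s)/pi - 4*sin(pi*s)/pi**3 + cos(pi*s)/pi**2; evaluating from -4 to 4: ∫_{-4}^{4} (2*s**2 + s - 1) cos(pi*s) ds = (17/pi**2) - (-15/pi**2) = 32/pi**2.
Hence a_4 = (1/4)·(32/pi**2) = 8/pi**2.

8/pi**2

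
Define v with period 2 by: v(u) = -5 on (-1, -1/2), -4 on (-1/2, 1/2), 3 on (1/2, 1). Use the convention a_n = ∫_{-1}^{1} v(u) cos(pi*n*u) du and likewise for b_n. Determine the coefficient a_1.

a_1 = ∫_{-1}^{1} v(u) cos(pi*u) du.
Split the integral at the breakpoints.
Directly, an antiderivative of (-5) cos(pi*u) is -5*sin(pi*u)/pi; evaluating from -1 to -1/2: ∫_{-1}^{-1/2} (-5) cos(pi*u) du = (5/pi) - (0) = 5/pi.
Directly, an antiderivative of (-4) cos(pi*u) is -4*sin(pi*u)/pi; evaluating from -1/2 to 1/2: ∫_{-1/2}^{1/2} (-4) cos(pi*u) du = (-4/pi) - (4/pi) = -8/pi.
Directly, an antiderivative of (3) cos(pi*u) is 3*sin(pi*u)/pi; evaluating from 1/2 to 1: ∫_{1/2}^{1} (3) cos(pi*u) du = (0) - (3/pi) = -3/pi.
Summing the pieces gives a_1 = -6/pi.

-6/pi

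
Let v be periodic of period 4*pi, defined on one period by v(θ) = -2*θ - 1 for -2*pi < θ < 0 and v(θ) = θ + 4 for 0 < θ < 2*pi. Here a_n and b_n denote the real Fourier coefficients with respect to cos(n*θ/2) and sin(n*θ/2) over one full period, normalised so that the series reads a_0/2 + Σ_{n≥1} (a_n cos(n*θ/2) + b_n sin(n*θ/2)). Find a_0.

a_0 = (1/(2*pi)) ∫_{-2*pi}^{2*pi} v(θ) dθ = (1/(2*pi)) · (6*pi*(1 + pi)) = 3 + 3*pi.

3 + 3*pi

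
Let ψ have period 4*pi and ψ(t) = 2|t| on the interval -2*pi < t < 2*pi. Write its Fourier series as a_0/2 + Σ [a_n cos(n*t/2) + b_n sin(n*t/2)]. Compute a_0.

4*pi

a_0 = (1/(2*pi)) ∫_{-2*pi}^{2*pi} ψ(t) dt = (1/(2*pi)) · (8*pi**2) = 4*pi.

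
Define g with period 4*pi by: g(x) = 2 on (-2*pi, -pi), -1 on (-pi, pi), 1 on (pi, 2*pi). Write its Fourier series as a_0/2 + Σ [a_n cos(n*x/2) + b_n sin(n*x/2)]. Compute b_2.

b_2 = (1/(2*pi)) ∫_{-2*pi}^{2*pi} g(x) sin(x) dx.
Split the integral at the breakpoints.
Directly, an antiderivative of (2) sin(x) is -2*cos(x); evaluating from -2*pi to -pi: ∫_{-2*pi}^{-pi} (2) sin(x) dx = (2) - (-2) = 4.
Directly, an antiderivative of (-1) sin(x) is cos(x); evaluating from -pi to pi: ∫_{-pi}^{pi} (-1) sin(x) dx = (-1) - (-1) = 0.
Directly, an antiderivative of (1) sin(x) is -cos(x); evaluating from pi to 2*pi: ∫_{pi}^{2*pi} (1) sin(x) dx = (-1) - (1) = -2.
Summing the pieces and multiplying by (1/(2*pi)) gives b_2 = 1/pi.

1/pi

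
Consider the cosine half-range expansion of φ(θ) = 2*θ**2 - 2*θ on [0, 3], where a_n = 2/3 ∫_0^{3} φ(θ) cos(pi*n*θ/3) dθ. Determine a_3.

a_3 = 2/3 ∫_0^{3} (2*θ**2 - 2*θ) cos(pi*θ) dθ.
Integrating by parts twice (tabular method), an antiderivative of (2*θ**2 - 2*θ) cos(pi*θ) is 2*θ**2*sin(pi*θ)/pi - 2*θ*sin(pi*θ)/pi + 4*θ*cos(pi*θ)/pi**2 - 4*sin(pi*θ)/pi**3 - 2*cos(pi*θ)/pi**2; evaluating from 0 to 3: ∫_{0}^{3} (2*θ**2 - 2*θ) cos(pi*θ) dθ = (-10/pi**2) - (-2/pi**2) = -8/pi**2.
Hence a_3 = (2/3)·(-8/pi**2) = -16/(3*pi**2).

-16/(3*pi**2)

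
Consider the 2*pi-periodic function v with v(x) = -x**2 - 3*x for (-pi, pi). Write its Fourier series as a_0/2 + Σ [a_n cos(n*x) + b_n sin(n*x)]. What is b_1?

-6

b_1 = 1/pi ∫_{-pi}^{pi} v(x) sin(x) dx.
Integrating by parts twice (tabular method), an antiderivative of (-x**2 - 3*x) sin(x) is x**2*cos(x) - 2*x*sin(x) + 3*x*cos(x) - 3*sin(x) - 2*cos(x); evaluating from -pi to pi: ∫_{-pi}^{pi} (-x**2 - 3*x) sin(x) dx = (-pi**2 - 3*pi + 2) - (-pi**2 + 2 + 3*pi) = -6*pi.
Hence b_1 = (1/pi)·(-6*pi) = -6.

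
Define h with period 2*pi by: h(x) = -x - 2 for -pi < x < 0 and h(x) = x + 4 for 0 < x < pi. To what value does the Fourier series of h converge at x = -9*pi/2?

x = -9*pi/2 differs from x = -pi/2 by -2 full period(s), and the series is 2*pi-periodic.
h is continuous at x = -pi/2 with value -2 + pi/2, so the series converges to -2 + pi/2 there.

-2 + pi/2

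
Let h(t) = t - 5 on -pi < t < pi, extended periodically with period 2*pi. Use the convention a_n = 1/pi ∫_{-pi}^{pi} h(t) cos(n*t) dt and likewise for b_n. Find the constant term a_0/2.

a_0 = 1/pi ∫_{-pi}^{pi} h(t) dt = 1/pi · (-10*pi) = -10.
So the constant term a_0/2 = -5.

-5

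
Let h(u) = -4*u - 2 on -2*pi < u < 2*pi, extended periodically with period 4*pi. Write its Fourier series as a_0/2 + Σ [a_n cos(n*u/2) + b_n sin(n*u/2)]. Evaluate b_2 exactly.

b_2 = (1/(2*pi)) ∫_{-2*pi}^{2*pi} h(u) sin(u) du.
Integrating by parts (boundary term plus one more integral), an antiderivative of (-4*u - 2) sin(u) is 4*u*cos(u) - 4*sin(u) + 2*cos(u); evaluating from -2*pi to 2*pi: ∫_{-2*pi}^{2*pi} (-4*u - 2) sin(u) du = (2 + 8*pi) - (2 - 8*pi) = 16*pi.
Hence b_2 = (1/(2*pi))·(16*pi) = 8.

8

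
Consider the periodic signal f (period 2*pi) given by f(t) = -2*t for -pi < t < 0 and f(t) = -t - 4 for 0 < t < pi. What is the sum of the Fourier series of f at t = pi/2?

f is continuous at t = pi/2 with value -4 - pi/2, so the series converges to -4 - pi/2 there.

-4 - pi/2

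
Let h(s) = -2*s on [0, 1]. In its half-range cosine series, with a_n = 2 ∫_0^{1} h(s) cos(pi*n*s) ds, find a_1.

8/pi**2

a_1 = 2 ∫_0^{1} (-2*s) cos(pi*s) ds.
Integrating by parts (boundary term plus one more integral), an antiderivative of (-2*s) cos(pi*s) is -2*s*sin(pi*s)/pi - 2*cos(pi*s)/pi**2; evaluating from 0 to 1: ∫_{0}^{1} (-2*s) cos(pi*s) ds = (2/pi**2) - (-2/pi**2) = 4/pi**2.
Hence a_1 = 2·(4/pi**2) = 8/pi**2.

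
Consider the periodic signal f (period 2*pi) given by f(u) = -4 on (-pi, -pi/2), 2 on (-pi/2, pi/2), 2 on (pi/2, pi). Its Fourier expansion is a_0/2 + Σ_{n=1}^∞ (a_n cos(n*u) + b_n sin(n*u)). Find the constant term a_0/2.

a_0 = 1/pi ∫_{-pi}^{pi} f(u) du = 1/pi · (pi) = 1.
So the constant term a_0/2 = 1/2.

1/2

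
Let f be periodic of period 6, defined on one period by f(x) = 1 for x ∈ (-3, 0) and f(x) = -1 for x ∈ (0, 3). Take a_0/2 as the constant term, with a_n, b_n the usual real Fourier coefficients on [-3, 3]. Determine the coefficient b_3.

b_3 = 1/3 ∫_{-3}^{3} f(x) sin(pi*x) dx.
f is odd and sin(pi*x) is odd, so the integrand is even and b_3 = 2/3 ∫_0^{3} f(x) sin(pi*x) dx.
Directly, an antiderivative of (-1) sin(pi*x) is cos(pi*x)/pi; evaluating from 0 to 3: ∫_{0}^{3} (-1) sin(pi*x) dx = (-1/pi) - (1/pi) = -2/pi.
Hence b_3 = (2/3)·(-2/pi) = -4/(3*pi).

-4/(3*pi)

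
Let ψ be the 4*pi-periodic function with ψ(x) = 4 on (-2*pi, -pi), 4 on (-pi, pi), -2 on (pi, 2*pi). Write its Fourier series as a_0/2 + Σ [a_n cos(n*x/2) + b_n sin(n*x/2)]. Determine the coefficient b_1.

-6/pi

b_1 = (1/(2*pi)) ∫_{-2*pi}^{2*pi} ψ(x) sin(x/2) dx.
Split the integral at the breakpoints.
Directly, an antiderivative of (4) sin(x/2) is -8*cos(x/2); evaluating from -2*pi to -pi: ∫_{-2*pi}^{-pi} (4) sin(x/2) dx = (0) - (8) = -8.
Directly, an antiderivative of (4) sin(x/2) is -8*cos(x/2); evaluating from -pi to pi: ∫_{-pi}^{pi} (4) sin(x/2) dx = (0) - (0) = 0.
Directly, an antiderivative of (-2) sin(x/2) is 4*cos(x/2); evaluating from pi to 2*pi: ∫_{pi}^{2*pi} (-2) sin(x/2) dx = (-4) - (0) = -4.
Summing the pieces and multiplying by (1/(2*pi)) gives b_1 = -6/pi.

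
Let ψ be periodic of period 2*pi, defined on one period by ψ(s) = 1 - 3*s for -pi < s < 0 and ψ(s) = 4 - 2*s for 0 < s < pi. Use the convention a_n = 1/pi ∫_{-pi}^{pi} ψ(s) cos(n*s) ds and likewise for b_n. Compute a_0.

a_0 = 1/pi ∫_{-pi}^{pi} ψ(s) ds = 1/pi · (pi*(pi + 10)/2) = pi/2 + 5.

pi/2 + 5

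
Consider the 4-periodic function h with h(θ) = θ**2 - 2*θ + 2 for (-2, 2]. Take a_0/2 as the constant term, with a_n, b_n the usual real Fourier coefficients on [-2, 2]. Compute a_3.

-16/(9*pi**2)

a_3 = 1/2 ∫_{-2}^{2} h(θ) cos(3*pi*θ/2) dθ.
Integrating by parts twice (tabular method), an antiderivative of (θ**2 - 2*θ + 2) cos(3*pi*θ/2) is 2*θ**2*sin(3*pi*θ/2)/(3*pi) - 4*θ*sin(3*pi*θ/2)/(3*pi) + 8*θ*cos(3*pi*θ/2)/(9*pi**2) - 16*sin(3*pi*θ/2)/(27*pi**3) + 4*sin(3*pi*θ/2)/(3*pi) - 8*cos(3*pi*θ/2)/(9*pi**2); evaluating from -2 to 2: ∫_{-2}^{2} (θ**2 - 2*θ + 2) cos(3*pi*θ/2) dθ = (-8/(9*pi**2)) - (8/(3*pi**2)) = -32/(9*pi**2).
Hence a_3 = (1/2)·(-32/(9*pi**2)) = -16/(9*pi**2).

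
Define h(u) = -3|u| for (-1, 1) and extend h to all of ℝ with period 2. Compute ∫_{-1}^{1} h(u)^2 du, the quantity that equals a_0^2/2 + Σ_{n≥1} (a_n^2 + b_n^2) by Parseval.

6

∫_{-1}^{1} h(u)^2 du = 6.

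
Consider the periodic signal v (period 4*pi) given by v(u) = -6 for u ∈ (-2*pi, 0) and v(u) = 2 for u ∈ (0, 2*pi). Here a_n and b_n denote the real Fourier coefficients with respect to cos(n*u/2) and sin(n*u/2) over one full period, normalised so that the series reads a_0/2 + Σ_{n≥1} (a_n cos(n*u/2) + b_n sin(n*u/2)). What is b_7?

16/(7*pi)

b_7 = (1/(2*pi)) ∫_{-2*pi}^{2*pi} v(u) sin(7*u/2) du.
Split the integral at the breakpoints.
Directly, an antiderivative of (-6) sin(7*u/2) is 12*cos(7*u/2)/7; evaluating from -2*pi to 0: ∫_{-2*pi}^{0} (-6) sin(7*u/2) du = (12/7) - (-12/7) = 24/7.
Directly, an antiderivative of (2) sin(7*u/2) is -4*cos(7*u/2)/7; evaluating from 0 to 2*pi: ∫_{0}^{2*pi} (2) sin(7*u/2) du = (4/7) - (-4/7) = 8/7.
Summing the pieces and multiplying by (1/(2*pi)) gives b_7 = 16/(7*pi).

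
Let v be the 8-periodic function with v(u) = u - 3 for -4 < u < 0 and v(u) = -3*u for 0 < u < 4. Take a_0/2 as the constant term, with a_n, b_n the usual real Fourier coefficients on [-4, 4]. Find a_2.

a_2 = 1/4 ∫_{-4}^{4} v(u) cos(pi*u/2) du.
Split the integral at the breakpoints.
Integrating by parts (boundary term plus one more integral), an antiderivative of (u - 3) cos(pi*u/2) is 2*u*sin(pi*u/2)/pi - 6*sin(pi*u/2)/pi + 4*cos(pi*u/2)/pi**2; evaluating from -4 to 0: ∫_{-4}^{0} (u - 3) cos(pi*u/2) du = (4/pi**2) - (4/pi**2) = 0.
Integrating by parts (boundary term plus one more integral), an antiderivative of (-3*u) cos(pi*u/2) is -6*u*sin(pi*u/2)/pi - 12*cos(pi*u/2)/pi**2; evaluating from 0 to 4: ∫_{0}^{4} (-3*u) cos(pi*u/2) du = (-12/pi**2) - (-12/pi**2) = 0.
Summing the pieces and multiplying by (1/4) gives a_2 = 0.

0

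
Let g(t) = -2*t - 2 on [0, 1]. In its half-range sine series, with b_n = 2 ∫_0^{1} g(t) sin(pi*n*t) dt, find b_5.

-12/(5*pi)

b_5 = 2 ∫_0^{1} (-2*t - 2) sin(5*pi*t) dt.
Integrating by parts (boundary term plus one more integral), an antiderivative of (-2*t - 2) sin(5*pi*t) is 2*t*cos(5*pi*t)/(5*pi) - 2*sin(5*pi*t)/(25*pi**2) + 2*cos(5*pi*t)/(5*pi); evaluating from 0 to 1: ∫_{0}^{1} (-2*t - 2) sin(5*pi*t) dt = (-4/(5*pi)) - (2/(5*pi)) = -6/(5*pi).
Hence b_5 = 2·(-6/(5*pi)) = -12/(5*pi).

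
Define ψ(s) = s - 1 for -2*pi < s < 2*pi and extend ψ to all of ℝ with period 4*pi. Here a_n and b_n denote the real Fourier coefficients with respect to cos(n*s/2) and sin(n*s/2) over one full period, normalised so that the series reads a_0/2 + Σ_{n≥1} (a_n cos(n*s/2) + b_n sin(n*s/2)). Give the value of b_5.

b_5 = (1/(2*pi)) ∫_{-2*pi}^{2*pi} ψ(s) sin(5*s/2) ds.
Integrating by parts (boundary term plus one more integral), an antiderivative of (s - 1) sin(5*s/2) is -2*s*cos(5*s/2)/5 + 4*sin(5*s/2)/25 + 2*cos(5*s/2)/5; evaluating from -2*pi to 2*pi: ∫_{-2*pi}^{2*pi} (s - 1) sin(5*s/2) ds = (-2/5 + 4*pi/5) - (-4*pi/5 - 2/5) = 8*pi/5.
Hence b_5 = (1/(2*pi))·(8*pi/5) = 4/5.

4/5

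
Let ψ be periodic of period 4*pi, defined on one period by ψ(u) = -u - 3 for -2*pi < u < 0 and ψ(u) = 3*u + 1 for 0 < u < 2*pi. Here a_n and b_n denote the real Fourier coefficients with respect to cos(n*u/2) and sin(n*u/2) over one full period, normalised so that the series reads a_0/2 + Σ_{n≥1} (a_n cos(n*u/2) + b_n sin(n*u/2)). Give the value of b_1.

8/pi + 4

b_1 = (1/(2*pi)) ∫_{-2*pi}^{2*pi} ψ(u) sin(u/2) du.
Split the integral at the breakpoints.
Integrating by parts (boundary term plus one more integral), an antiderivative of (-u - 3) sin(u/2) is 2*u*cos(u/2) - 4*sin(u/2) + 6*cos(u/2); evaluating from -2*pi to 0: ∫_{-2*pi}^{0} (-u - 3) sin(u/2) du = (6) - (-6 + 4*pi) = 12 - 4*pi.
Integrating by parts (boundary term plus one more integral), an antiderivative of (3*u + 1) sin(u/2) is -6*u*cos(u/2) + 12*sin(u/2) - 2*cos(u/2); evaluating from 0 to 2*pi: ∫_{0}^{2*pi} (3*u + 1) sin(u/2) du = (2 + 12*pi) - (-2) = 4 + 12*pi.
Summing the pieces and multiplying by (1/(2*pi)) gives b_1 = 8/pi + 4.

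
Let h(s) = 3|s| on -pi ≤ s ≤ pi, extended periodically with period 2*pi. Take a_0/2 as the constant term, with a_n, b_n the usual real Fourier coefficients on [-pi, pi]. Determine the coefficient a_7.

a_7 = 1/pi ∫_{-pi}^{pi} h(s) cos(7*s) ds.
h is even and cos(7*s) is even, so the integrand is even and a_7 = 2/pi ∫_0^{pi} h(s) cos(7*s) ds.
Integrating by parts (boundary term plus one more integral), an antiderivative of (3*s) cos(7*s) is 3*s*sin(7*s)/7 + 3*cos(7*s)/49; evaluating from 0 to pi: ∫_{0}^{pi} (3*s) cos(7*s) ds = (-3/49) - (3/49) = -6/49.
Hence a_7 = (2/pi)·(-6/49) = -12/(49*pi).

-12/(49*pi)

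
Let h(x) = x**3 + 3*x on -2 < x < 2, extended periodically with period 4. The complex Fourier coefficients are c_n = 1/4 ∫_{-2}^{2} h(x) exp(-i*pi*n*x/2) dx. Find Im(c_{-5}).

Since h is real-valued, Im(c_{-5}) = -1/4 ∫_{-2}^{2} h(x) sin(-5*pi*x/2) dx = b_{5}/2.
h is odd and sin(-5*pi*x/2) is odd, so the integrand is even: ∫_{-2}^{2} h(x) sin(-5*pi*x/2) dx = 2∫_0^{2} h(x) sin(-5*pi*x/2) dx.
Integrating by parts three times (tabular method), an antiderivative of (x**3 + 3*x) sin(-5*pi*x/2) is 2*x**3*cos(5*pi*x/2)/(5*pi) - 12*x**2*sin(5*pi*x/2)/(25*pi**2) - 48*x*cos(5*pi*x/2)/(125*pi**3) + 6*x*cos(5*pi*x/2)/(5*pi) - 12*sin(5*pi*x/2)/(25*pi**2) + 96*sin(5*pi*x/2)/(625*pi**4); evaluating from 0 to 2: ∫_{0}^{2} (x**3 + 3*x) sin(-5*pi*x/2) dx = (4*(24 - 175*pi**2)/(125*pi**3)) - (0) = 4*(24 - 175*pi**2)/(125*pi**3).
So ∫_{-2}^{2} h(x) sin(-5*pi*x/2) dx = 8*(24 - 175*pi**2)/(125*pi**3).
Hence Im(c_{-5}) = (-1/4)·(8*(24 - 175*pi**2)/(125*pi**3)) = 2*(-24 + 175*pi**2)/(125*pi**3).

2*(-24 + 175*pi**2)/(125*pi**3)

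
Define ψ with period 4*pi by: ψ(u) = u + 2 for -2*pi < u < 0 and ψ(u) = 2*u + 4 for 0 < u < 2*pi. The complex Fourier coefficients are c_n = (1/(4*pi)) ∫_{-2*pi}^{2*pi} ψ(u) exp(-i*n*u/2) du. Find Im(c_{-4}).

-3/4

Since ψ is real-valued, Im(c_{-4}) = -(1/(4*pi)) ∫_{-2*pi}^{2*pi} ψ(u) sin(-2*u) du = b_{4}/2.
Split the integral at the breakpoints.
Integrating by parts (boundary term plus one more integral), an antiderivative of (u + 2) sin(-2*u) is u*cos(2*u)/2 - sin(2*u)/4 + cos(2*u); evaluating from -2*pi to 0: ∫_{-2*pi}^{0} (u + 2) sin(-2*u) du = (1) - (1 - pi) = pi.
Integrating by parts (boundary term plus one more integral), an antiderivative of (2*u + 4) sin(-2*u) is u*cos(2*u) - sin(2*u)/2 + 2*cos(2*u); evaluating from 0 to 2*pi: ∫_{0}^{2*pi} (2*u + 4) sin(-2*u) du = (2 + 2*pi) - (2) = 2*pi.
So ∫_{-2*pi}^{2*pi} ψ(u) sin(-2*u) du = 3*pi.
Hence Im(c_{-4}) = (-1/(4*pi))·(3*pi) = -3/4.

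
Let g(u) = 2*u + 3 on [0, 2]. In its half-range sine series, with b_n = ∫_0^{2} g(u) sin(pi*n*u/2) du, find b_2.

-4/pi

b_2 = ∫_0^{2} (2*u + 3) sin(pi*u) du.
Integrating by parts (boundary term plus one more integral), an antiderivative of (2*u + 3) sin(pi*u) is -2*u*cos(pi*u)/pi + 2*sin(pi*u)/pi**2 - 3*cos(pi*u)/pi; evaluating from 0 to 2: ∫_{0}^{2} (2*u + 3) sin(pi*u) du = (-7/pi) - (-3/pi) = -4/pi.
Hence b_2 = -4/pi.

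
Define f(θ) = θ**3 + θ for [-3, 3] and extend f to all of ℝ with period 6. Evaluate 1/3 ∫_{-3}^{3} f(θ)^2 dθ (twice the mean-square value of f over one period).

9768/35

1/3 ∫_{-3}^{3} f(θ)^2 dθ = 1/3 · (29304/35) = 9768/35.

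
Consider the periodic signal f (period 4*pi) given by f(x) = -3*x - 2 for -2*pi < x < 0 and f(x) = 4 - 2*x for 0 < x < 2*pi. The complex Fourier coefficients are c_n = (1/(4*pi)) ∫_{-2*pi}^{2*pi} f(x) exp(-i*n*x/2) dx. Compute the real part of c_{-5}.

-2/(25*pi)

Since f is real-valued, Re(c_{-5}) = (1/(4*pi)) ∫_{-2*pi}^{2*pi} f(x) cos(-5*x/2) dx = a_{5}/2.
Split the integral at the breakpoints.
Integrating by parts (boundary term plus one more integral), an antiderivative of (-3*x - 2) cos(-5*x/2) is -6*x*sin(5*x/2)/5 - 4*sin(5*x/2)/5 - 12*cos(5*x/2)/25; evaluating from -2*pi to 0: ∫_{-2*pi}^{0} (-3*x - 2) cos(-5*x/2) dx = (-12/25) - (12/25) = -24/25.
Integrating by parts (boundary term plus one more integral), an antiderivative of (4 - 2*x) cos(-5*x/2) is -4*x*sin(5*x/2)/5 + 8*sin(5*x/2)/5 - 8*cos(5*x/2)/25; evaluating from 0 to 2*pi: ∫_{0}^{2*pi} (4 - 2*x) cos(-5*x/2) dx = (8/25) - (-8/25) = 16/25.
So ∫_{-2*pi}^{2*pi} f(x) cos(-5*x/2) dx = -8/25.
Hence Re(c_{-5}) = (1/(4*pi))·(-8/25) = -2/(25*pi).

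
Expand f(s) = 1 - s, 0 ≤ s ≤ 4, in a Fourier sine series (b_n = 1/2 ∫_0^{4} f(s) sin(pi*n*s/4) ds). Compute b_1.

b_1 = 1/2 ∫_0^{4} (1 - s) sin(pi*s/4) ds.
Integrating by parts (boundary term plus one more integral), an antiderivative of (1 - s) sin(pi*s/4) is 4*s*cos(pi*s/4)/pi - 16*sin(pi*s/4)/pi**2 - 4*cos(pi*s/4)/pi; evaluating from 0 to 4: ∫_{0}^{4} (1 - s) sin(pi*s/4) ds = (-12/pi) - (-4/pi) = -8/pi.
Hence b_1 = (1/2)·(-8/pi) = -4/pi.

-4/pi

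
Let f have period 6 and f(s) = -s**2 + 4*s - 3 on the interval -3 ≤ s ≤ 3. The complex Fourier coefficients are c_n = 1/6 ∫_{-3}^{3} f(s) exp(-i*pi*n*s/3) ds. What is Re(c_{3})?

Since f is real-valued, Re(c_{3}) = 1/6 ∫_{-3}^{3} f(s) cos(pi*s) ds = a_{3}/2.
Integrating by parts twice (tabular method), an antiderivative of (-s**2 + 4*s - 3) cos(pi*s) is -s**2*sin(pi*s)/pi + 4*s*sin(pi*s)/pi - 2*s*cos(pi*s)/pi**2 - 3*sin(pi*s)/pi + 2*sin(pi*s)/pi**3 + 4*cos(pi*s)/pi**2; evaluating from -3 to 3: ∫_{-3}^{3} (-s**2 + 4*s - 3) cos(pi*s) ds = (2/pi**2) - (-10/pi**2) = 12/pi**2.
Hence Re(c_{3}) = (1/6)·(12/pi**2) = 2/pi**2.

2/pi**2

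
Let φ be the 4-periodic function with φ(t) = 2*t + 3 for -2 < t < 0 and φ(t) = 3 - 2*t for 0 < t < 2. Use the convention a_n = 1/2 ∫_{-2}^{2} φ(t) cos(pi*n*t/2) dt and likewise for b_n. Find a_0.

2

a_0 = 1/2 ∫_{-2}^{2} φ(t) dt = 1/2 · (4) = 2.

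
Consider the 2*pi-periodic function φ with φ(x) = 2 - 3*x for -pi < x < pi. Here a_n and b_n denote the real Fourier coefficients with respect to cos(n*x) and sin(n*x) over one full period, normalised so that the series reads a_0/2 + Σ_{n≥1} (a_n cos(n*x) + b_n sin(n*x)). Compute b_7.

-6/7

b_7 = 1/pi ∫_{-pi}^{pi} φ(x) sin(7*x) dx.
Integrating by parts (boundary term plus one more integral), an antiderivative of (2 - 3*x) sin(7*x) is 3*x*cos(7*x)/7 - 3*sin(7*x)/49 - 2*cos(7*x)/7; evaluating from -pi to pi: ∫_{-pi}^{pi} (2 - 3*x) sin(7*x) dx = (2/7 - 3*pi/7) - (2/7 + 3*pi/7) = -6*pi/7.
Hence b_7 = (1/pi)·(-6*pi/7) = -6/7.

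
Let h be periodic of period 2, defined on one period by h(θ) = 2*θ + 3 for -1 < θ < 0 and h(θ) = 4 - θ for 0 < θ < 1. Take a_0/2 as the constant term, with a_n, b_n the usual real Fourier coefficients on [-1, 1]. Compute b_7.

3/(7*pi)

b_7 = ∫_{-1}^{1} h(θ) sin(7*pi*θ) dθ.
Split the integral at the breakpoints.
Integrating by parts (boundary term plus one more integral), an antiderivative of (2*θ + 3) sin(7*pi*θ) is -2*θ*cos(7*pi*θ)/(7*pi) + 2*sin(7*pi*θ)/(49*pi**2) - 3*cos(7*pi*θ)/(7*pi); evaluating from -1 to 0: ∫_{-1}^{0} (2*θ + 3) sin(7*pi*θ) dθ = (-3/(7*pi)) - (1/(7*pi)) = -4/(7*pi).
Integrating by parts (boundary term plus one more integral), an antiderivative of (4 - θ) sin(7*pi*θ) is θ*cos(7*pi*θ)/(7*pi) - sin(7*pi*θ)/(49*pi**2) - 4*cos(7*pi*θ)/(7*pi); evaluating from 0 to 1: ∫_{0}^{1} (4 - θ) sin(7*pi*θ) dθ = (3/(7*pi)) - (-4/(7*pi)) = 1/pi.
Summing the pieces gives b_7 = 3/(7*pi).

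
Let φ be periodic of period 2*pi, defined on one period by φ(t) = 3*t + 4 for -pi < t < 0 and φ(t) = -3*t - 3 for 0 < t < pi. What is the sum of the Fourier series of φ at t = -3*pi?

1/2 - 3*pi

t = -3*pi differs from t = pi by -2 full period(s), and the series is 2*pi-periodic.
At t = pi the one-sided limits are φ(pi^-) = -3*pi - 3 and φ(pi^+) = 4 - 3*pi.
By Dirichlet's theorem the series converges to their average, [(-3*pi - 3) + (4 - 3*pi)]/2 = 1/2 - 3*pi.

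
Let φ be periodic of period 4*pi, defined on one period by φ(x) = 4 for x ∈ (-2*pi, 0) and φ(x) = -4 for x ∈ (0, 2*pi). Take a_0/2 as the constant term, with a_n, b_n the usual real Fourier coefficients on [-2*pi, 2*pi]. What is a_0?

a_0 = (1/(2*pi)) ∫_{-2*pi}^{2*pi} φ(x) dx = (1/(2*pi)) · (0) = 0.

0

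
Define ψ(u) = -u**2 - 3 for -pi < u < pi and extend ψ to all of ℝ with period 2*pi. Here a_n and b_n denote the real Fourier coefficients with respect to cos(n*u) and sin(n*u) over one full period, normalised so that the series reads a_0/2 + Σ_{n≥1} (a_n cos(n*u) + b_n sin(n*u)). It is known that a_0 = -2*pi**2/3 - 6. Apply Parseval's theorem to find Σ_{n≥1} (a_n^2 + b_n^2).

Parseval: a_0^2/2 + Σ_{n≥1} (a_n^2+b_n^2) = 1/pi ∫_{-pi}^{pi} ψ(u)^2 du = 18 + 2*pi**4/5 + 4*pi**2.
Subtract a_0^2/2 = 2*(9 + pi**2)**2/9: Σ (a_n^2+b_n^2) = 8*pi**4/45.

8*pi**4/45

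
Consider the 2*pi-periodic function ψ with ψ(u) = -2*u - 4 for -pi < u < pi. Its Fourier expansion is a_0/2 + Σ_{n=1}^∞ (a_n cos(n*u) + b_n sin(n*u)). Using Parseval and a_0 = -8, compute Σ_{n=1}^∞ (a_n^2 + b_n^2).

Parseval: a_0^2/2 + Σ_{n≥1} (a_n^2+b_n^2) = 1/pi ∫_{-pi}^{pi} ψ(u)^2 du = 8*pi**2/3 + 32.
Subtract a_0^2/2 = 32: Σ (a_n^2+b_n^2) = 8*pi**2/3.

8*pi**2/3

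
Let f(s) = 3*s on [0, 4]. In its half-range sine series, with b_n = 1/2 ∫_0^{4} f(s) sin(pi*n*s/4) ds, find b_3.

b_3 = 1/2 ∫_0^{4} (3*s) sin(3*pi*s/4) ds.
Integrating by parts (boundary term plus one more integral), an antiderivative of (3*s) sin(3*pi*s/4) is -4*s*cos(3*pi*s/4)/pi + 16*sin(3*pi*s/4)/(3*pi**2); evaluating from 0 to 4: ∫_{0}^{4} (3*s) sin(3*pi*s/4) ds = (16/pi) - (0) = 16/pi.
Hence b_3 = (1/2)·(16/pi) = 8/pi.

8/pi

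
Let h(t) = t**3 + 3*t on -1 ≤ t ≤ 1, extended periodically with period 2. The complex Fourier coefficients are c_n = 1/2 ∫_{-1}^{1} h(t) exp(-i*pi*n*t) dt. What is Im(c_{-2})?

-2/pi + 3/(4*pi**3)

Since h is real-valued, Im(c_{-2}) = -1/2 ∫_{-1}^{1} h(t) sin(-2*pi*t) dt = b_{2}/2.
h is odd and sin(-2*pi*t) is odd, so the integrand is even: ∫_{-1}^{1} h(t) sin(-2*pi*t) dt = 2∫_0^{1} h(t) sin(-2*pi*t) dt.
Integrating by parts three times (tabular method), an antiderivative of (t**3 + 3*t) sin(-2*pi*t) is t**3*cos(2*pi*t)/(2*pi) - 3*t**2*sin(2*pi*t)/(4*pi**2) - 3*t*cos(2*pi*t)/(4*pi**3) + 3*t*cos(2*pi*t)/(2*pi) - 3*sin(2*pi*t)/(4*pi**2) + 3*sin(2*pi*t)/(8*pi**4); evaluating from 0 to 1: ∫_{0}^{1} (t**3 + 3*t) sin(-2*pi*t) dt = (-3/(4*pi**3) + 2/pi) - (0) = -3/(4*pi**3) + 2/pi.
So ∫_{-1}^{1} h(t) sin(-2*pi*t) dt = -3/(2*pi**3) + 4/pi.
Hence Im(c_{-2}) = (-1/2)·(-3/(2*pi**3) + 4/pi) = -2/pi + 3/(4*pi**3).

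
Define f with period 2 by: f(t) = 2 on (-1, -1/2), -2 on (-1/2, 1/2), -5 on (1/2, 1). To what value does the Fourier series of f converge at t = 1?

At t = 1 the one-sided limits are f(1^-) = -5 and f(1^+) = 2.
By Dirichlet's theorem the series converges to their average, [(-5) + (2)]/2 = -3/2.

-3/2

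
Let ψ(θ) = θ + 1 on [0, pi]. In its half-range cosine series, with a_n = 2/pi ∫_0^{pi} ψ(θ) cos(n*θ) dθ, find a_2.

0

a_2 = 2/pi ∫_0^{pi} (θ + 1) cos(2*θ) dθ.
Integrating by parts (boundary term plus one more integral), an antiderivative of (θ + 1) cos(2*θ) is θ*sin(2*θ)/2 + sin(2*θ)/2 + cos(2*θ)/4; evaluating from 0 to pi: ∫_{0}^{pi} (θ + 1) cos(2*θ) dθ = (1/4) - (1/4) = 0.
Hence a_2 = (2/pi)·(0) = 0.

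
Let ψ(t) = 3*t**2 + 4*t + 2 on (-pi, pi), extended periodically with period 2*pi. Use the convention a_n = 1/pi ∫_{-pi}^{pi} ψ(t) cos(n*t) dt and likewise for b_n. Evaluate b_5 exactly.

b_5 = 1/pi ∫_{-pi}^{pi} ψ(t) sin(5*t) dt.
Integrating by parts twice (tabular method), an antiderivative of (3*t**2 + 4*t + 2) sin(5*t) is -3*t**2*cos(5*t)/5 + 6*t*sin(5*t)/25 - 4*t*cos(5*t)/5 + 4*sin(5*t)/25 - 44*cos(5*t)/125; evaluating from -pi to pi: ∫_{-pi}^{pi} (3*t**2 + 4*t + 2) sin(5*t) dt = (44/125 + 4*pi/5 + 3*pi**2/5) - (-4*pi/5 + 44/125 + 3*pi**2/5) = 8*pi/5.
Hence b_5 = (1/pi)·(8*pi/5) = 8/5.

8/5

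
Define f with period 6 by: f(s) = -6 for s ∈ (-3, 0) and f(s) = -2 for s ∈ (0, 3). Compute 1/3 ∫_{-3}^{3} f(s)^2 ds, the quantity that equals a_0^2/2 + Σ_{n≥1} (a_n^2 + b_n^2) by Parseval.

40

1/3 ∫_{-3}^{3} f(s)^2 ds = 1/3 · (120) = 40.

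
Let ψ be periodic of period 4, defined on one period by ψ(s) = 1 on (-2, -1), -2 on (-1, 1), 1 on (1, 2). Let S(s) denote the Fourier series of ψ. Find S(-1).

At s = -1 the one-sided limits are ψ(-1^-) = 1 and ψ(-1^+) = -2.
By Dirichlet's theorem the series converges to their average, [(1) + (-2)]/2 = -1/2.

-1/2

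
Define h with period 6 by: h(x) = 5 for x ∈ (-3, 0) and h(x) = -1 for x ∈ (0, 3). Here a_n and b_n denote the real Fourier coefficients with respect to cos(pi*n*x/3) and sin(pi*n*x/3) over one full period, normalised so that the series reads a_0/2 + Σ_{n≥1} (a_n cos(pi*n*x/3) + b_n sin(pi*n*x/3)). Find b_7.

b_7 = 1/3 ∫_{-3}^{3} h(x) sin(7*pi*x/3) dx.
Split the integral at the breakpoints.
Directly, an antiderivative of (5) sin(7*pi*x/3) is -15*cos(7*pi*x/3)/(7*pi); evaluating from -3 to 0: ∫_{-3}^{0} (5) sin(7*pi*x/3) dx = (-15/(7*pi)) - (15/(7*pi)) = -30/(7*pi).
Directly, an antiderivative of (-1) sin(7*pi*x/3) is 3*cos(7*pi*x/3)/(7*pi); evaluating from 0 to 3: ∫_{0}^{3} (-1) sin(7*pi*x/3) dx = (-3/(7*pi)) - (3/(7*pi)) = -6/(7*pi).
Summing the pieces and multiplying by (1/3) gives b_7 = -12/(7*pi).

-12/(7*pi)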